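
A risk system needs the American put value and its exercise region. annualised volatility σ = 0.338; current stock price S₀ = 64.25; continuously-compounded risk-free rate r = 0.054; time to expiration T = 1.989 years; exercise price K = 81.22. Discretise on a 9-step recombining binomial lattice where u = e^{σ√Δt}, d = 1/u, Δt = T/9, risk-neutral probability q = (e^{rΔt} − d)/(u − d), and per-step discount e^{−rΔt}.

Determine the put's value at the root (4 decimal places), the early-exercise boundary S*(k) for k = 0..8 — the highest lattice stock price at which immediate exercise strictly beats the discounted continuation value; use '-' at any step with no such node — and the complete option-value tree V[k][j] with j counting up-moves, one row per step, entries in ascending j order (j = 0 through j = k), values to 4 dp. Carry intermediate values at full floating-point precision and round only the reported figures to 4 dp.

price = 20.0782
boundary = - - 46.7582 54.8107 46.7582 54.8107 46.7582 54.8107 64.2500
tree:
20.0782
26.6781 13.9089
34.4618 19.4743 8.6336
41.3313 26.4093 12.9525 4.4878
47.1915 34.4618 18.8403 7.3292 1.7315
52.1908 41.3313 26.4093 11.6642 3.1357 0.3576
56.4556 47.1915 34.4618 17.9524 5.6061 0.7209 0.0000
60.0939 52.1908 41.3313 26.4093 9.8597 1.4531 0.0000 0.0000
63.1976 56.4556 47.1915 34.4618 16.9700 2.9293 0.0000 0.0000 0.0000
65.8454 60.0939 52.1908 41.3313 26.4093 5.9051 0.0000 0.0000 0.0000 0.0000

params: Δt=0.22100 u=1.17222 d=0.85309 q=0.49798 e^(-rΔt)=0.98814
t_9 payoffs: 65.8454 60.0939 52.1908 41.3313 26.4093 5.9051 0.0000 0.0000 0.0000 0.0000
t_8: node(8,0) S=18.0224 payoff=63.1976 vs cont=62.2341 → 63.1976 [stop]  node(8,1) S=24.7644 payoff=56.4556 vs cont=55.4921 → 56.4556 [stop]  node(8,2) S=34.0285 payoff=47.1915 vs cont=46.2280 → 47.1915 [stop]  node(8,3) S=46.7582 payoff=34.4618 vs cont=33.4983 → 34.4618 [stop]  node(8,4) S=64.2500 payoff=16.9700 vs cont=16.0065 → 16.9700 [stop]  node(8,5) S=88.2853 payoff=0.0000 vs cont=2.9293 → 2.9293 [wait]  node(8,6) S=121.3120 payoff=0.0000 vs cont=0.0000 → 0.0000 [wait]  node(8,7) S=166.6936 payoff=0.0000 vs cont=0.0000 → 0.0000 [wait]  node(8,8) S=229.0521 payoff=0.0000 vs cont=0.0000 → 0.0000 [wait]  ⇒ S*(8)=64.2500
t_7: node(7,0) S=21.1261 payoff=60.0939 vs cont=59.1304 → 60.0939 [stop]  node(7,1) S=29.0292 payoff=52.1908 vs cont=51.2273 → 52.1908 [stop]  node(7,2) S=39.8887 payoff=41.3313 vs cont=40.3677 → 41.3313 [stop]  node(7,3) S=54.8107 payoff=26.4093 vs cont=25.4458 → 26.4093 [stop]  node(7,4) S=75.3149 payoff=5.9051 vs cont=9.8597 → 9.8597 [wait]  node(7,5) S=103.4894 payoff=0.0000 vs cont=1.4531 → 1.4531 [wait]  node(7,6) S=142.2038 payoff=0.0000 vs cont=0.0000 → 0.0000 [wait]  node(7,7) S=195.4009 payoff=0.0000 vs cont=0.0000 → 0.0000 [wait]  ⇒ S*(7)=54.8107
t_6: node(6,0) S=24.7644 payoff=56.4556 vs cont=55.4921 → 56.4556 [stop]  node(6,1) S=34.0285 payoff=47.1915 vs cont=46.2280 → 47.1915 [stop]  node(6,2) S=46.7582 payoff=34.4618 vs cont=33.4983 → 34.4618 [stop]  node(6,3) S=64.2500 payoff=16.9700 vs cont=17.9524 → 17.9524 [wait]  node(6,4) S=88.2853 payoff=0.0000 vs cont=5.6061 → 5.6061 [wait]  node(6,5) S=121.3120 payoff=0.0000 vs cont=0.7209 → 0.7209 [wait]  node(6,6) S=166.6936 payoff=0.0000 vs cont=0.0000 → 0.0000 [wait]  ⇒ S*(6)=46.7582
t_5: node(5,0) S=29.0292 payoff=52.1908 vs cont=51.2273 → 52.1908 [stop]  node(5,1) S=39.8887 payoff=41.3313 vs cont=40.3677 → 41.3313 [stop]  node(5,2) S=54.8107 payoff=26.4093 vs cont=25.9292 → 26.4093 [stop]  node(5,3) S=75.3149 payoff=5.9051 vs cont=11.6642 → 11.6642 [wait]  node(5,4) S=103.4894 payoff=0.0000 vs cont=3.1357 → 3.1357 [wait]  node(5,5) S=142.2038 payoff=0.0000 vs cont=0.3576 → 0.3576 [wait]  ⇒ S*(5)=54.8107
t_4: node(4,0) S=34.0285 payoff=47.1915 vs cont=46.2280 → 47.1915 [stop]  node(4,1) S=46.7582 payoff=34.4618 vs cont=33.4983 → 34.4618 [stop]  node(4,2) S=64.2500 payoff=16.9700 vs cont=18.8403 → 18.8403 [wait]  node(4,3) S=88.2853 payoff=0.0000 vs cont=7.3292 → 7.3292 [wait]  node(4,4) S=121.3120 payoff=0.0000 vs cont=1.7315 → 1.7315 [wait]  ⇒ S*(4)=46.7582
t_3: node(3,0) S=39.8887 payoff=41.3313 vs cont=40.3677 → 41.3313 [stop]  node(3,1) S=54.8107 payoff=26.4093 vs cont=26.3661 → 26.4093 [stop]  node(3,2) S=75.3149 payoff=5.9051 vs cont=12.9525 → 12.9525 [wait]  node(3,3) S=103.4894 payoff=0.0000 vs cont=4.4878 → 4.4878 [wait]  ⇒ S*(3)=54.8107
t_2: node(2,0) S=46.7582 payoff=34.4618 vs cont=33.4983 → 34.4618 [stop]  node(2,1) S=64.2500 payoff=16.9700 vs cont=19.4743 → 19.4743 [wait]  node(2,2) S=88.2853 payoff=0.0000 vs cont=8.6336 → 8.6336 [wait]  ⇒ S*(2)=46.7582
t_1: node(1,0) S=54.8107 payoff=26.4093 vs cont=26.6781 → 26.6781 [wait]  node(1,1) S=75.3149 payoff=5.9051 vs cont=13.9089 → 13.9089 [wait]  ⇒ S*(1)=-
t_0: node(0,0) S=64.2500 payoff=16.9700 vs cont=20.0782 → 20.0782 [wait]  ⇒ S*(0)=-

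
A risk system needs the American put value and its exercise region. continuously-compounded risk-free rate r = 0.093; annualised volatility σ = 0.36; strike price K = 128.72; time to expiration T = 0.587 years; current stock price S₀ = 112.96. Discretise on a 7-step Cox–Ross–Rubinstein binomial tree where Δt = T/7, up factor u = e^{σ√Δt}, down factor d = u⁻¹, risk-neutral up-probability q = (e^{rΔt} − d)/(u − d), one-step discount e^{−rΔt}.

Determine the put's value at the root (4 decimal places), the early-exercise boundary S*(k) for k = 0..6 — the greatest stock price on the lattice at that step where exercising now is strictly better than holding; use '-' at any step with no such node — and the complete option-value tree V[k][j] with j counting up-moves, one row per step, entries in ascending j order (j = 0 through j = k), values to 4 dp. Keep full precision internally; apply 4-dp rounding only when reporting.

Δt=0.08386  u=1.10988  d=0.90100  q=0.51144  discount=0.99223
step 7 (expiry): payoffs max(K−S,0) = 74.2696 61.6466 46.0971 26.9430 3.3483 0.0000 0.0000 0.0000
step 6: (k=6,j=0): S=60.4332, (K−S)⁺=68.2868, hold=67.2868 ⇒ V=68.2868 exercise | (k=6,j=1): S=74.4433, (K−S)⁺=54.2767, hold=53.2768 ⇒ V=54.2767 exercise | (k=6,j=2): S=91.7012, (K−S)⁺=37.0188, hold=36.0189 ⇒ V=37.0188 exercise | (k=6,j=3): S=112.9600, (K−S)⁺=15.7600, hold=14.7601 ⇒ V=15.7600 exercise | (k=6,j=4): S=139.1472, (K−S)⁺=0.0000, hold=1.6231 ⇒ V=1.6231 continue | (k=6,j=5): S=171.4052, (K−S)⁺=0.0000, hold=0.0000 ⇒ V=0.0000 continue | (k=6,j=6): S=211.1415, (K−S)⁺=0.0000, hold=0.0000 ⇒ V=0.0000 continue  boundary S*=112.9600
step 5: (k=5,j=0): S=67.0734, (K−S)⁺=61.6466, hold=60.6466 ⇒ V=61.6466 exercise | (k=5,j=1): S=82.6229, (K−S)⁺=46.0971, hold=45.0972 ⇒ V=46.0971 exercise | (k=5,j=2): S=101.7770, (K−S)⁺=26.9430, hold=25.9430 ⇒ V=26.9430 exercise | (k=5,j=3): S=125.3717, (K−S)⁺=3.3483, hold=8.4635 ⇒ V=8.4635 continue | (k=5,j=4): S=154.4362, (K−S)⁺=0.0000, hold=0.7868 ⇒ V=0.7868 continue | (k=5,j=5): S=190.2387, (K−S)⁺=0.0000, hold=0.0000 ⇒ V=0.0000 continue  boundary S*=101.7770
step 4: (k=4,j=0): S=74.4433, (K−S)⁺=54.2767, hold=53.2768 ⇒ V=54.2767 exercise | (k=4,j=1): S=91.7012, (K−S)⁺=37.0188, hold=36.0189 ⇒ V=37.0188 exercise | (k=4,j=2): S=112.9600, (K−S)⁺=15.7600, hold=17.3559 ⇒ V=17.3559 continue | (k=4,j=3): S=139.1472, (K−S)⁺=0.0000, hold=4.5021 ⇒ V=4.5021 continue | (k=4,j=4): S=171.4052, (K−S)⁺=0.0000, hold=0.3814 ⇒ V=0.3814 continue  boundary S*=91.7012
step 3: (k=3,j=0): S=82.6229, (K−S)⁺=46.0971, hold=45.0972 ⇒ V=46.0971 exercise | (k=3,j=1): S=101.7770, (K−S)⁺=26.9430, hold=26.7529 ⇒ V=26.9430 exercise | (k=3,j=2): S=125.3717, (K−S)⁺=3.3483, hold=10.6981 ⇒ V=10.6981 continue | (k=3,j=3): S=154.4362, (K−S)⁺=0.0000, hold=2.3760 ⇒ V=2.3760 continue  boundary S*=101.7770
step 2: (k=2,j=0): S=91.7012, (K−S)⁺=37.0188, hold=36.0189 ⇒ V=37.0188 exercise | (k=2,j=1): S=112.9600, (K−S)⁺=15.7600, hold=18.4899 ⇒ V=18.4899 continue | (k=2,j=2): S=139.1472, (K−S)⁺=0.0000, hold=6.3918 ⇒ V=6.3918 continue  boundary S*=91.7012
step 1: (k=1,j=0): S=101.7770, (K−S)⁺=26.9430, hold=27.3283 ⇒ V=27.3283 continue | (k=1,j=1): S=125.3717, (K−S)⁺=3.3483, hold=12.2068 ⇒ V=12.2068 continue  boundary S*=-
step 0: (k=0,j=0): S=112.9600, (K−S)⁺=15.7600, hold=19.4423 ⇒ V=19.4423 continue  boundary S*=-

price = 19.4423
boundary = - - 91.7012 101.7770 91.7012 101.7770 112.9600
tree:
19.4423
27.3283 12.2068
37.0188 18.4899 6.3918
46.0971 26.9430 10.6981 2.3760
54.2767 37.0188 17.3559 4.5021 0.3814
61.6466 46.0971 26.9430 8.4635 0.7868 0.0000
68.2868 54.2767 37.0188 15.7600 1.6231 0.0000 0.0000
74.2696 61.6466 46.0971 26.9430 3.3483 0.0000 0.0000 0.0000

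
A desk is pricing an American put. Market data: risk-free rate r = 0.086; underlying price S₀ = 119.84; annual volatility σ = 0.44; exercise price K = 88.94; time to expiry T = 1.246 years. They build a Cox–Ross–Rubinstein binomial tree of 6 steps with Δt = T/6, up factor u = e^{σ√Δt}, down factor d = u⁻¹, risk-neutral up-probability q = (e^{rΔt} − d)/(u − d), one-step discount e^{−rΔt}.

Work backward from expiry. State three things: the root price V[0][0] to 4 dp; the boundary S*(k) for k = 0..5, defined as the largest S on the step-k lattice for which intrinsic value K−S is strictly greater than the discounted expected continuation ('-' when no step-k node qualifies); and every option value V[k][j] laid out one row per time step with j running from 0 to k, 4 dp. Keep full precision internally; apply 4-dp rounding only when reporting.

Δt=0.20767  u=1.22203  d=0.81831  q=0.49467  discount=0.98230
step 6 (expiry): payoffs max(K−S,0) = 52.9552 35.2022 8.6907 0.0000 0.0000 0.0000 0.0000
step 5: (k=5,j=0): S=43.9744, (K−S)⁺=44.9656, hold=43.3913 ⇒ V=44.9656 exercise | (k=5,j=1): S=65.6690, (K−S)⁺=23.2710, hold=21.6967 ⇒ V=23.2710 exercise | (k=5,j=2): S=98.0667, (K−S)⁺=0.0000, hold=4.3139 ⇒ V=4.3139 continue | (k=5,j=3): S=146.4476, (K−S)⁺=0.0000, hold=0.0000 ⇒ V=0.0000 continue | (k=5,j=4): S=218.6971, (K−S)⁺=0.0000, hold=0.0000 ⇒ V=0.0000 continue | (k=5,j=5): S=326.5907, (K−S)⁺=0.0000, hold=0.0000 ⇒ V=0.0000 continue  boundary S*=65.6690
step 4: (k=4,j=0): S=53.7378, (K−S)⁺=35.2022, hold=33.6278 ⇒ V=35.2022 exercise | (k=4,j=1): S=80.2493, (K−S)⁺=8.6907, hold=13.6475 ⇒ V=13.6475 continue | (k=4,j=2): S=119.8400, (K−S)⁺=0.0000, hold=2.1413 ⇒ V=2.1413 continue | (k=4,j=3): S=178.9627, (K−S)⁺=0.0000, hold=0.0000 ⇒ V=0.0000 continue | (k=4,j=4): S=267.2535, (K−S)⁺=0.0000, hold=0.0000 ⇒ V=0.0000 continue  boundary S*=53.7378
step 3: (k=3,j=0): S=65.6690, (K−S)⁺=23.2710, hold=24.1052 ⇒ V=24.1052 continue | (k=3,j=1): S=98.0667, (K−S)⁺=0.0000, hold=7.8149 ⇒ V=7.8149 continue | (k=3,j=2): S=146.4476, (K−S)⁺=0.0000, hold=1.0629 ⇒ V=1.0629 continue | (k=3,j=3): S=218.6971, (K−S)⁺=0.0000, hold=0.0000 ⇒ V=0.0000 continue  boundary S*=-
step 2: (k=2,j=0): S=80.2493, (K−S)⁺=8.6907, hold=15.7627 ⇒ V=15.7627 continue | (k=2,j=1): S=119.8400, (K−S)⁺=0.0000, hold=4.3956 ⇒ V=4.3956 continue | (k=2,j=2): S=178.9627, (K−S)⁺=0.0000, hold=0.5276 ⇒ V=0.5276 continue  boundary S*=-
step 1: (k=1,j=0): S=98.0667, (K−S)⁺=0.0000, hold=9.9602 ⇒ V=9.9602 continue | (k=1,j=1): S=146.4476, (K−S)⁺=0.0000, hold=2.4383 ⇒ V=2.4383 continue  boundary S*=-
step 0: (k=0,j=0): S=119.8400, (K−S)⁺=0.0000, hold=6.1289 ⇒ V=6.1289 continue  boundary S*=-

price = 6.1289
boundary = - - - - 53.7378 65.6690
tree:
6.1289
9.9602 2.4383
15.7627 4.3956 0.5276
24.1052 7.8149 1.0629 0.0000
35.2022 13.6475 2.1413 0.0000 0.0000
44.9656 23.2710 4.3139 0.0000 0.0000 0.0000
52.9552 35.2022 8.6907 0.0000 0.0000 0.0000 0.0000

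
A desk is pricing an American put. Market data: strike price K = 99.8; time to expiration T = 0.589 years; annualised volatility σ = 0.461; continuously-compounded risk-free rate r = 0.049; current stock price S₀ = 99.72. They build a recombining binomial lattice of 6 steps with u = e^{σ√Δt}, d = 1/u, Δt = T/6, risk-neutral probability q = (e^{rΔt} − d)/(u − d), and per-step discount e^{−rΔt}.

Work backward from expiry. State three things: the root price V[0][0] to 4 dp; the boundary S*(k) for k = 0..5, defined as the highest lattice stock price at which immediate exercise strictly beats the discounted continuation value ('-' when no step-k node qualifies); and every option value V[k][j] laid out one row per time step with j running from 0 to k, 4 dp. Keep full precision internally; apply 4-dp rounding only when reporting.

params: Δt=0.09817 u=1.15539 d=0.86551 q=0.48059 e^(-rΔt)=0.99520
t_6 payoffs: 57.8812 43.8414 25.0993 0.0800 0.0000 0.0000 0.0000
t_5: node(5,0) S=48.4326 payoff=51.3674 vs cont=50.8885 → 51.3674 [stop]  node(5,1) S=64.6541 payoff=35.1459 vs cont=34.6670 → 35.1459 [stop]  node(5,2) S=86.3085 payoff=13.4915 vs cont=13.0126 → 13.4915 [stop]  node(5,3) S=115.2156 payoff=0.0000 vs cont=0.0414 → 0.0414 [wait]  node(5,4) S=153.8044 payoff=0.0000 vs cont=0.0000 → 0.0000 [wait]  node(5,5) S=205.3177 payoff=0.0000 vs cont=0.0000 → 0.0000 [wait]  ⇒ S*(5)=86.3085
t_4: node(4,0) S=55.9586 payoff=43.8414 vs cont=43.3625 → 43.8414 [stop]  node(4,1) S=74.7007 payoff=25.0993 vs cont=24.6204 → 25.0993 [stop]  node(4,2) S=99.7200 payoff=0.0800 vs cont=6.9938 → 6.9938 [wait]  node(4,3) S=133.1190 payoff=0.0000 vs cont=0.0214 → 0.0214 [wait]  node(4,4) S=177.7042 payoff=0.0000 vs cont=0.0000 → 0.0000 [wait]  ⇒ S*(4)=74.7007
t_3: node(3,0) S=64.6541 payoff=35.1459 vs cont=34.6670 → 35.1459 [stop]  node(3,1) S=86.3085 payoff=13.4915 vs cont=16.3194 → 16.3194 [wait]  node(3,2) S=115.2156 payoff=0.0000 vs cont=3.6255 → 3.6255 [wait]  node(3,3) S=153.8044 payoff=0.0000 vs cont=0.0111 → 0.0111 [wait]  ⇒ S*(3)=64.6541
t_2: node(2,0) S=74.7007 payoff=25.0993 vs cont=25.9729 → 25.9729 [wait]  node(2,1) S=99.7200 payoff=0.0800 vs cont=10.1698 → 10.1698 [wait]  node(2,2) S=133.1190 payoff=0.0000 vs cont=1.8794 → 1.8794 [wait]  ⇒ S*(2)=-
t_1: node(1,0) S=86.3085 payoff=13.4915 vs cont=18.2900 → 18.2900 [wait]  node(1,1) S=115.2156 payoff=0.0000 vs cont=6.1559 → 6.1559 [wait]  ⇒ S*(1)=-
t_0: node(0,0) S=99.7200 payoff=0.0800 vs cont=12.3987 → 12.3987 [wait]  ⇒ S*(0)=-

price = 12.3987
boundary = - - - 64.6541 74.7007 86.3085
tree:
12.3987
18.2900 6.1559
25.9729 10.1698 1.8794
35.1459 16.3194 3.6255 0.0111
43.8414 25.0993 6.9938 0.0214 0.0000
51.3674 35.1459 13.4915 0.0414 0.0000 0.0000
57.8812 43.8414 25.0993 0.0800 0.0000 0.0000 0.0000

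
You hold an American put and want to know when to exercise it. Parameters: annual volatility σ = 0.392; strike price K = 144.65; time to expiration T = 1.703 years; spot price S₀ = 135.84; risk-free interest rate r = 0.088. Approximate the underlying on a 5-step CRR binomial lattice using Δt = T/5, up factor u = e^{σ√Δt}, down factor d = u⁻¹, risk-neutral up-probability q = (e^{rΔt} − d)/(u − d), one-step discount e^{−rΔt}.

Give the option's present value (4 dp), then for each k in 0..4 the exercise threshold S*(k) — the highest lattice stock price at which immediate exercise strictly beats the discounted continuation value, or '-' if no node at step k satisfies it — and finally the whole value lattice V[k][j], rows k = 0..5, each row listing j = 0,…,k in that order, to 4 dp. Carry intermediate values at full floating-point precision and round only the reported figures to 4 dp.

price = 24.4318
boundary = - - 85.9639 108.0617 85.9639
tree:
24.4318
38.6045 12.2195
58.6861 21.5391 3.9591
76.2650 36.5883 8.3083 0.0000
90.2492 58.6861 17.4352 0.0000 0.0000
101.3738 76.2650 36.5883 0.0000 0.0000 0.0000

params: Δt=0.34060 u=1.25706 d=0.79551 q=0.50898 e^(-rΔt)=0.97047
t_5 payoffs: 101.3738 76.2650 36.5883 0.0000 0.0000 0.0000
t_4: node(4,0) S=54.4008 payoff=90.2492 vs cont=85.9780 → 90.2492 [stop]  node(4,1) S=85.9639 payoff=58.6861 vs cont=54.4148 → 58.6861 [stop]  node(4,2) S=135.8400 payoff=8.8100 vs cont=17.4352 → 17.4352 [wait]  node(4,3) S=214.6540 payoff=0.0000 vs cont=0.0000 → 0.0000 [wait]  node(4,4) S=339.1957 payoff=0.0000 vs cont=0.0000 → 0.0000 [wait]  ⇒ S*(4)=85.9639
t_3: node(3,0) S=68.3850 payoff=76.2650 vs cont=71.9938 → 76.2650 [stop]  node(3,1) S=108.0617 payoff=36.5883 vs cont=36.5774 → 36.5883 [stop]  node(3,2) S=170.7589 payoff=0.0000 vs cont=8.3083 → 8.3083 [wait]  node(3,3) S=269.8328 payoff=0.0000 vs cont=0.0000 → 0.0000 [wait]  ⇒ S*(3)=108.0617
t_2: node(2,0) S=85.9639 payoff=58.6861 vs cont=54.4148 → 58.6861 [stop]  node(2,1) S=135.8400 payoff=8.8100 vs cont=21.5391 → 21.5391 [wait]  node(2,2) S=214.6540 payoff=0.0000 vs cont=3.9591 → 3.9591 [wait]  ⇒ S*(2)=85.9639
t_1: node(1,0) S=108.0617 payoff=36.5883 vs cont=38.6045 → 38.6045 [wait]  node(1,1) S=170.7589 payoff=0.0000 vs cont=12.2195 → 12.2195 [wait]  ⇒ S*(1)=-
t_0: node(0,0) S=135.8400 payoff=8.8100 vs cont=24.4318 → 24.4318 [wait]  ⇒ S*(0)=-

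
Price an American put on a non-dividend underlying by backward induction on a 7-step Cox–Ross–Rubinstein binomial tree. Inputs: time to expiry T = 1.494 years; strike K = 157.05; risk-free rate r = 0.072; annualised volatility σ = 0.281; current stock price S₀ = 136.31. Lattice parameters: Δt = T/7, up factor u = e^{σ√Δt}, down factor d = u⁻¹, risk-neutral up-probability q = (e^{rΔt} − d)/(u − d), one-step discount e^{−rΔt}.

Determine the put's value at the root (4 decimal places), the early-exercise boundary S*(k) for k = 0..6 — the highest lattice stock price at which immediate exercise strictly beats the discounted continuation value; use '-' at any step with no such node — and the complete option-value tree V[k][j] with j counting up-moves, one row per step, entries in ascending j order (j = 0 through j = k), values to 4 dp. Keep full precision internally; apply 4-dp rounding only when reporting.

price = 25.2089
boundary = - 119.7151 105.1405 119.7151 105.1405 119.7151 136.3100
tree:
25.2089
37.3349 15.0690
51.9095 24.1821 7.3346
64.7098 37.3349 13.0908 2.3851
75.9517 51.9095 22.6324 4.9137 0.1863
85.8249 64.7098 37.3349 10.1049 0.4001 0.0000
94.4961 75.9517 51.9095 20.7400 0.8591 0.0000 0.0000
102.1117 85.8249 64.7098 37.3349 1.8447 0.0000 0.0000 0.0000

Δt=0.21343, u=1.13862, d=0.87826, q=0.52707, disc=e^(-rΔt)=0.98475
k=7 terminal: V=max(K-S,0) → 102.1117 85.8249 64.7098 37.3349 1.8447 0.0000 0.0000 0.0000
k=6: j=0 S=62.5539 intr=94.4961 cont=92.1012 V=94.4961[EX]; j=1 S=81.0983 intr=75.9517 cont=73.5567 V=75.9517[EX]; j=2 S=105.1405 intr=51.9095 cont=49.5146 V=51.9095[EX]; j=3 S=136.3100 intr=20.7400 cont=18.3451 V=20.7400[EX]; j=4 S=176.7200 intr=0.0000 cont=0.8591 V=0.8591[hold]; j=5 S=229.1097 intr=0.0000 cont=0.0000 V=0.0000[hold]; j=6 S=297.0307 intr=0.0000 cont=0.0000 V=0.0000[hold]  S*(6)=136.3100
k=5: j=0 S=71.2251 intr=85.8249 cont=83.4300 V=85.8249[EX]; j=1 S=92.3402 intr=64.7098 cont=62.3149 V=64.7098[EX]; j=2 S=119.7151 intr=37.3349 cont=34.9400 V=37.3349[EX]; j=3 S=155.2053 intr=1.8447 cont=10.1049 V=10.1049[hold]; j=4 S=201.2169 intr=0.0000 cont=0.4001 V=0.4001[hold]; j=5 S=260.8690 intr=0.0000 cont=0.0000 V=0.0000[hold]  S*(5)=119.7151
k=4: j=0 S=81.0983 intr=75.9517 cont=73.5567 V=75.9517[EX]; j=1 S=105.1405 intr=51.9095 cont=49.5146 V=51.9095[EX]; j=2 S=136.3100 intr=20.7400 cont=22.6324 V=22.6324[hold]; j=3 S=176.7200 intr=0.0000 cont=4.9137 V=4.9137[hold]; j=4 S=229.1097 intr=0.0000 cont=0.1863 V=0.1863[hold]  S*(4)=105.1405
k=3: j=0 S=92.3402 intr=64.7098 cont=62.3149 V=64.7098[EX]; j=1 S=119.7151 intr=37.3349 cont=35.9222 V=37.3349[EX]; j=2 S=155.2053 intr=1.8447 cont=13.0908 V=13.0908[hold]; j=3 S=201.2169 intr=0.0000 cont=2.3851 V=2.3851[hold]  S*(3)=119.7151
k=2: j=0 S=105.1405 intr=51.9095 cont=49.5146 V=51.9095[EX]; j=1 S=136.3100 intr=20.7400 cont=24.1821 V=24.1821[hold]; j=2 S=176.7200 intr=0.0000 cont=7.3346 V=7.3346[hold]  S*(2)=105.1405
k=1: j=0 S=119.7151 intr=37.3349 cont=36.7266 V=37.3349[EX]; j=1 S=155.2053 intr=1.8447 cont=15.0690 V=15.0690[hold]  S*(1)=119.7151
k=0: j=0 S=136.3100 intr=20.7400 cont=25.2089 V=25.2089[hold]  S*(0)=-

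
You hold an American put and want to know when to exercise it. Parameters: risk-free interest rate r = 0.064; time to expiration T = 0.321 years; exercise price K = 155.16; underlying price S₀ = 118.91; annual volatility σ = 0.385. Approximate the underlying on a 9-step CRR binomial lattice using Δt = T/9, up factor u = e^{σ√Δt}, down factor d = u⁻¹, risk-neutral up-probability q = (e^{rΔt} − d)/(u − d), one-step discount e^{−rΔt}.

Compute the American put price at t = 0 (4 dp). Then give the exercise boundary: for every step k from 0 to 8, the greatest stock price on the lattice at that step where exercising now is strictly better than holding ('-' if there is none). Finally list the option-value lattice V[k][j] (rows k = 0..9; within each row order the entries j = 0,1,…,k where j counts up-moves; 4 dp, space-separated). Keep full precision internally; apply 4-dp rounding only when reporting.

params: Δt=0.03567 u=1.07542 d=0.92987 q=0.49753 e^(-rΔt)=0.99772
t_9 payoffs: 93.3553 83.6813 72.4931 59.5538 44.5891 27.2820 7.2660 0.0000 0.0000 0.0000
t_8: node(8,0) S=66.4660 payoff=88.6940 vs cont=88.3403 → 88.6940 [stop]  node(8,1) S=76.8695 payoff=78.2905 vs cont=77.9367 → 78.2905 [stop]  node(8,2) S=88.9014 payoff=66.2586 vs cont=65.9048 → 66.2586 [stop]  node(8,3) S=102.8167 payoff=52.3433 vs cont=51.9895 → 52.3433 [stop]  node(8,4) S=118.9100 payoff=36.2500 vs cont=35.8962 → 36.2500 [stop]  node(8,5) S=137.5223 payoff=17.6377 vs cont=17.2839 → 17.6377 [stop]  node(8,6) S=159.0479 payoff=0.0000 vs cont=3.6426 → 3.6426 [wait]  node(8,7) S=183.9428 payoff=0.0000 vs cont=0.0000 → 0.0000 [wait]  node(8,8) S=212.7343 payoff=0.0000 vs cont=0.0000 → 0.0000 [wait]  ⇒ S*(8)=137.5223
t_7: node(7,0) S=71.4787 payoff=83.6813 vs cont=83.3275 → 83.6813 [stop]  node(7,1) S=82.6669 payoff=72.4931 vs cont=72.1394 → 72.4931 [stop]  node(7,2) S=95.6062 payoff=59.5538 vs cont=59.2000 → 59.5538 [stop]  node(7,3) S=110.5709 payoff=44.5891 vs cont=44.2353 → 44.5891 [stop]  node(7,4) S=127.8780 payoff=27.2820 vs cont=26.9282 → 27.2820 [stop]  node(7,5) S=147.8940 payoff=7.2660 vs cont=10.6504 → 10.6504 [wait]  node(7,6) S=171.0430 payoff=0.0000 vs cont=1.8261 → 1.8261 [wait]  node(7,7) S=197.8154 payoff=0.0000 vs cont=0.0000 → 0.0000 [wait]  ⇒ S*(7)=127.8780
t_6: node(6,0) S=76.8695 payoff=78.2905 vs cont=77.9367 → 78.2905 [stop]  node(6,1) S=88.9014 payoff=66.2586 vs cont=65.9048 → 66.2586 [stop]  node(6,2) S=102.8167 payoff=52.3433 vs cont=51.9895 → 52.3433 [stop]  node(6,3) S=118.9100 payoff=36.2500 vs cont=35.8962 → 36.2500 [stop]  node(6,4) S=137.5223 payoff=17.6377 vs cont=18.9639 → 18.9639 [wait]  node(6,5) S=159.0479 payoff=0.0000 vs cont=6.2457 → 6.2457 [wait]  node(6,6) S=183.9428 payoff=0.0000 vs cont=0.9155 → 0.9155 [wait]  ⇒ S*(6)=118.9100
t_5: node(5,0) S=82.6669 payoff=72.4931 vs cont=72.1394 → 72.4931 [stop]  node(5,1) S=95.6062 payoff=59.5538 vs cont=59.2000 → 59.5538 [stop]  node(5,2) S=110.5709 payoff=44.5891 vs cont=44.2353 → 44.5891 [stop]  node(5,3) S=127.8780 payoff=27.2820 vs cont=27.5866 → 27.5866 [wait]  node(5,4) S=147.8940 payoff=7.2660 vs cont=12.6074 → 12.6074 [wait]  node(5,5) S=171.0430 payoff=0.0000 vs cont=3.5856 → 3.5856 [wait]  ⇒ S*(5)=110.5709
t_4: node(4,0) S=88.9014 payoff=66.2586 vs cont=65.9048 → 66.2586 [stop]  node(4,1) S=102.8167 payoff=52.3433 vs cont=51.9895 → 52.3433 [stop]  node(4,2) S=118.9100 payoff=36.2500 vs cont=36.0474 → 36.2500 [stop]  node(4,3) S=137.5223 payoff=17.6377 vs cont=20.0880 → 20.0880 [wait]  node(4,4) S=159.0479 payoff=0.0000 vs cont=8.1002 → 8.1002 [wait]  ⇒ S*(4)=118.9100
t_3: node(3,0) S=95.6062 payoff=59.5538 vs cont=59.2000 → 59.5538 [stop]  node(3,1) S=110.5709 payoff=44.5891 vs cont=44.2353 → 44.5891 [stop]  node(3,2) S=127.8780 payoff=27.2820 vs cont=28.1446 → 28.1446 [wait]  node(3,3) S=147.8940 payoff=7.2660 vs cont=14.0915 → 14.0915 [wait]  ⇒ S*(3)=110.5709
t_2: node(2,0) S=102.8167 payoff=52.3433 vs cont=51.9895 → 52.3433 [stop]  node(2,1) S=118.9100 payoff=36.2500 vs cont=36.3244 → 36.3244 [wait]  node(2,2) S=137.5223 payoff=17.6377 vs cont=21.1045 → 21.1045 [wait]  ⇒ S*(2)=102.8167
t_1: node(1,0) S=110.5709 payoff=44.5891 vs cont=44.2722 → 44.5891 [stop]  node(1,1) S=127.8780 payoff=27.2820 vs cont=28.6865 → 28.6865 [wait]  ⇒ S*(1)=110.5709
t_0: node(0,0) S=118.9100 payoff=36.2500 vs cont=36.5934 → 36.5934 [wait]  ⇒ S*(0)=-

price = 36.5934
boundary = - 110.5709 102.8167 110.5709 118.9100 110.5709 118.9100 127.8780 137.5223
tree:
36.5934
44.5891 28.6865
52.3433 36.3244 21.1045
59.5538 44.5891 28.1446 14.0915
66.2586 52.3433 36.2500 20.0880 8.1002
72.4931 59.5538 44.5891 27.5866 12.6074 3.5856
78.2905 66.2586 52.3433 36.2500 18.9639 6.2457 0.9155
83.6813 72.4931 59.5538 44.5891 27.2820 10.6504 1.8261 0.0000
88.6940 78.2905 66.2586 52.3433 36.2500 17.6377 3.6426 0.0000 0.0000
93.3553 83.6813 72.4931 59.5538 44.5891 27.2820 7.2660 0.0000 0.0000 0.0000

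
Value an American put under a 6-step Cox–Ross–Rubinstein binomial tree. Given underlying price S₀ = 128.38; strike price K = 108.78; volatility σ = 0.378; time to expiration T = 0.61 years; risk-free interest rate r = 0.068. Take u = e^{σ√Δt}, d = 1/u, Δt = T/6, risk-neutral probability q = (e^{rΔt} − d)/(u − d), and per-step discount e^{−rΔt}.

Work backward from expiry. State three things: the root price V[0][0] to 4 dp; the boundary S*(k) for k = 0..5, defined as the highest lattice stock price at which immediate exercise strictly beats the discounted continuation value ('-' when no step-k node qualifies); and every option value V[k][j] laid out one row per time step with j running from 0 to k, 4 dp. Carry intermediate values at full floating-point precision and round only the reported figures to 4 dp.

params: Δt=0.10167 u=1.12809 d=0.88645 q=0.49861 e^(-rΔt)=0.99311
t_6 payoffs: 46.4877 29.5076 7.8989 0.0000 0.0000 0.0000 0.0000
t_5: node(5,0) S=70.2713 payoff=38.5087 vs cont=37.7592 → 38.5087 [stop]  node(5,1) S=89.4264 payoff=19.3536 vs cont=18.6041 → 19.3536 [stop]  node(5,2) S=113.8030 payoff=0.0000 vs cont=3.9331 → 3.9331 [wait]  node(5,3) S=144.8242 payoff=0.0000 vs cont=0.0000 → 0.0000 [wait]  node(5,4) S=184.3015 payoff=0.0000 vs cont=0.0000 → 0.0000 [wait]  node(5,5) S=234.5398 payoff=0.0000 vs cont=0.0000 → 0.0000 [wait]  ⇒ S*(5)=89.4264
t_4: node(4,0) S=79.2724 payoff=29.5076 vs cont=28.7581 → 29.5076 [stop]  node(4,1) S=100.8811 payoff=7.8989 vs cont=11.5843 → 11.5843 [wait]  node(4,2) S=128.3800 payoff=0.0000 vs cont=1.9584 → 1.9584 [wait]  node(4,3) S=163.3748 payoff=0.0000 vs cont=0.0000 → 0.0000 [wait]  node(4,4) S=207.9087 payoff=0.0000 vs cont=0.0000 → 0.0000 [wait]  ⇒ S*(4)=79.2724
t_3: node(3,0) S=89.4264 payoff=19.3536 vs cont=20.4291 → 20.4291 [wait]  node(3,1) S=113.8030 payoff=0.0000 vs cont=6.7380 → 6.7380 [wait]  node(3,2) S=144.8242 payoff=0.0000 vs cont=0.9752 → 0.9752 [wait]  node(3,3) S=184.3015 payoff=0.0000 vs cont=0.0000 → 0.0000 [wait]  ⇒ S*(3)=-
t_2: node(2,0) S=100.8811 payoff=7.8989 vs cont=13.5088 → 13.5088 [wait]  node(2,1) S=128.3800 payoff=0.0000 vs cont=3.8379 → 3.8379 [wait]  node(2,2) S=163.3748 payoff=0.0000 vs cont=0.4856 → 0.4856 [wait]  ⇒ S*(2)=-
t_1: node(1,0) S=113.8030 payoff=0.0000 vs cont=8.6269 → 8.6269 [wait]  node(1,1) S=144.8242 payoff=0.0000 vs cont=2.1515 → 2.1515 [wait]  ⇒ S*(1)=-
t_0: node(0,0) S=128.3800 payoff=0.0000 vs cont=5.3610 → 5.3610 [wait]  ⇒ S*(0)=-

price = 5.3610
boundary = - - - - 79.2724 89.4264
tree:
5.3610
8.6269 2.1515
13.5088 3.8379 0.4856
20.4291 6.7380 0.9752 0.0000
29.5076 11.5843 1.9584 0.0000 0.0000
38.5087 19.3536 3.9331 0.0000 0.0000 0.0000
46.4877 29.5076 7.8989 0.0000 0.0000 0.0000 0.0000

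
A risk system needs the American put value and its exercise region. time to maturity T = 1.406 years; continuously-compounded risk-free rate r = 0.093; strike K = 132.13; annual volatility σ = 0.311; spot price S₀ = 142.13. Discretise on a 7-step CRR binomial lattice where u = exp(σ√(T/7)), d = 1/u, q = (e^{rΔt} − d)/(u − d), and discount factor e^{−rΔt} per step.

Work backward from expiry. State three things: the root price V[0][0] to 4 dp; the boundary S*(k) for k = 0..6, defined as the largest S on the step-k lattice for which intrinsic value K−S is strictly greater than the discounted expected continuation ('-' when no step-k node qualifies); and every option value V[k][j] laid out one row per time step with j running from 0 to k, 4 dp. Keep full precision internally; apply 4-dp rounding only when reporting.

Δt=0.20086, u=1.14956, d=0.86990, q=0.53263, disc=e^(-rΔt)=0.98149
k=7 terminal: V=max(K-S,0) → 78.5555 61.3316 38.5704 8.4916 0.0000 0.0000 0.0000 0.0000
k=6: j=0 S=61.5873 intr=70.5427 cont=68.0975 V=70.5427[EX]; j=1 S=81.3872 intr=50.7428 cont=48.2976 V=50.7428[EX]; j=2 S=107.5526 intr=24.5774 cont=22.1322 V=24.5774[EX]; j=3 S=142.1300 intr=0.0000 cont=3.8953 V=3.8953[hold]; j=4 S=187.8238 intr=0.0000 cont=0.0000 V=0.0000[hold]; j=5 S=248.2079 intr=0.0000 cont=0.0000 V=0.0000[hold]; j=6 S=328.0051 intr=0.0000 cont=0.0000 V=0.0000[hold]  S*(6)=107.5526
k=5: j=0 S=70.7984 intr=61.3316 cont=58.8864 V=61.3316[EX]; j=1 S=93.5596 intr=38.5704 cont=36.1252 V=38.5704[EX]; j=2 S=123.6384 intr=8.4916 cont=13.3105 V=13.3105[hold]; j=3 S=163.3873 intr=0.0000 cont=1.7868 V=1.7868[hold]; j=4 S=215.9152 intr=0.0000 cont=0.0000 V=0.0000[hold]; j=5 S=285.3304 intr=0.0000 cont=0.0000 V=0.0000[hold]  S*(5)=93.5596
k=4: j=0 S=81.3872 intr=50.7428 cont=48.2976 V=50.7428[EX]; j=1 S=107.5526 intr=24.5774 cont=24.6514 V=24.6514[hold]; j=2 S=142.1300 intr=0.0000 cont=7.0399 V=7.0399[hold]; j=3 S=187.8238 intr=0.0000 cont=0.8197 V=0.8197[hold]; j=4 S=248.2079 intr=0.0000 cont=0.0000 V=0.0000[hold]  S*(4)=81.3872
k=3: j=0 S=93.5596 intr=38.5704 cont=36.1638 V=38.5704[EX]; j=1 S=123.6384 intr=8.4916 cont=14.9883 V=14.9883[hold]; j=2 S=163.3873 intr=0.0000 cont=3.6578 V=3.6578[hold]; j=3 S=215.9152 intr=0.0000 cont=0.3760 V=0.3760[hold]  S*(3)=93.5596
k=2: j=0 S=107.5526 intr=24.5774 cont=25.5285 V=25.5285[hold]; j=1 S=142.1300 intr=0.0000 cont=8.7876 V=8.7876[hold]; j=2 S=187.8238 intr=0.0000 cont=1.8745 V=1.8745[hold]  S*(2)=-
k=1: j=0 S=123.6384 intr=8.4916 cont=16.3044 V=16.3044[hold]; j=1 S=163.3873 intr=0.0000 cont=5.0110 V=5.0110[hold]  S*(1)=-
k=0: j=0 S=142.1300 intr=0.0000 cont=10.0987 V=10.0987[hold]  S*(0)=-

price = 10.0987
boundary = - - - 93.5596 81.3872 93.5596 107.5526
tree:
10.0987
16.3044 5.0110
25.5285 8.7876 1.8745
38.5704 14.9883 3.6578 0.3760
50.7428 24.6514 7.0399 0.8197 0.0000
61.3316 38.5704 13.3105 1.7868 0.0000 0.0000
70.5427 50.7428 24.5774 3.8953 0.0000 0.0000 0.0000
78.5555 61.3316 38.5704 8.4916 0.0000 0.0000 0.0000 0.0000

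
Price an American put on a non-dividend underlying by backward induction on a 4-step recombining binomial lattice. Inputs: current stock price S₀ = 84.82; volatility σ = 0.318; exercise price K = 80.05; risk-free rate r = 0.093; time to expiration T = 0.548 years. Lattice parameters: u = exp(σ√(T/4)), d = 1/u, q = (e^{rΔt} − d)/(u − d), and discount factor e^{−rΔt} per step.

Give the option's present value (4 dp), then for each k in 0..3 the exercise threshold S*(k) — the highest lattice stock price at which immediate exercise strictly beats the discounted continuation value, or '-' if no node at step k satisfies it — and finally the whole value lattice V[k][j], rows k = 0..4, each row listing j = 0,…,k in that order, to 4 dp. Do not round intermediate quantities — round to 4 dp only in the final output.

Δt=0.13700, u=1.12491, d=0.88896, q=0.52495, disc=e^(-rΔt)=0.98734
k=4 terminal: V=max(K-S,0) → 27.0803 13.0210 0.0000 0.0000 0.0000
k=3: j=0 S=59.5861 intr=20.4639 cont=19.4504 V=20.4639[EX]; j=1 S=75.4016 intr=4.6484 cont=6.1073 V=6.1073[hold]; j=2 S=95.4149 intr=0.0000 cont=0.0000 V=0.0000[hold]; j=3 S=120.7401 intr=0.0000 cont=0.0000 V=0.0000[hold]  S*(3)=59.5861
k=2: j=0 S=67.0290 intr=13.0210 cont=12.7637 V=13.0210[EX]; j=1 S=84.8200 intr=0.0000 cont=2.8645 V=2.8645[hold]; j=2 S=107.3331 intr=0.0000 cont=0.0000 V=0.0000[hold]  S*(2)=67.0290
k=1: j=0 S=75.4016 intr=4.6484 cont=7.5920 V=7.5920[hold]; j=1 S=95.4149 intr=0.0000 cont=1.3436 V=1.3436[hold]  S*(1)=-
k=0: j=0 S=84.8200 intr=0.0000 cont=4.2573 V=4.2573[hold]  S*(0)=-

price = 4.2573
boundary = - - 67.0290 59.5861
tree:
4.2573
7.5920 1.3436
13.0210 2.8645 0.0000
20.4639 6.1073 0.0000 0.0000
27.0803 13.0210 0.0000 0.0000 0.0000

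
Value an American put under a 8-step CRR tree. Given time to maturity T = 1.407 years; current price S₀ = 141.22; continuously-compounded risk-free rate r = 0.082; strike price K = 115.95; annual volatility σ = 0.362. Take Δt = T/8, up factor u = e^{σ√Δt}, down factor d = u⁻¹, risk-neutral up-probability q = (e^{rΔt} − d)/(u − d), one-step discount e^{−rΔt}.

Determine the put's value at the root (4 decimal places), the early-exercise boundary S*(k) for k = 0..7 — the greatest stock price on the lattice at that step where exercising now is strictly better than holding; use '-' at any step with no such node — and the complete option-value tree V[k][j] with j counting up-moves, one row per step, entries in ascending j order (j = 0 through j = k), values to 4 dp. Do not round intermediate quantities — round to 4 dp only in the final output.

price = 7.9798
boundary = - - - - 76.9430 66.1054 76.9430 89.5573
tree:
7.9798
12.4146 3.9425
18.7977 6.6302 1.4702
27.5771 10.8909 2.7219 0.3085
39.0070 17.3714 4.9692 0.6384 0.0000
49.8446 26.6851 8.9101 1.3212 0.0000 0.0000
59.1556 39.0070 15.5963 2.7342 0.0000 0.0000 0.0000
67.1552 49.8446 26.3927 5.6585 0.0000 0.0000 0.0000 0.0000
74.0280 59.1556 39.0070 11.7104 0.0000 0.0000 0.0000 0.0000 0.0000

Δt=0.17588, u=1.16394, d=0.85915, q=0.50978, disc=e^(-rΔt)=0.98568
k=8 terminal: V=max(K-S,0) → 74.0280 59.1556 39.0070 11.7104 0.0000 0.0000 0.0000 0.0000 0.0000
k=7: j=0 S=48.7948 intr=67.1552 cont=65.4950 V=67.1552[EX]; j=1 S=66.1054 intr=49.8446 cont=48.1844 V=49.8446[EX]; j=2 S=89.5573 intr=26.3927 cont=24.7325 V=26.3927[EX]; j=3 S=121.3289 intr=0.0000 cont=5.6585 V=5.6585[hold]; j=4 S=164.3721 intr=0.0000 cont=0.0000 V=0.0000[hold]; j=5 S=222.6853 intr=0.0000 cont=0.0000 V=0.0000[hold]; j=6 S=301.6860 intr=0.0000 cont=0.0000 V=0.0000[hold]; j=7 S=408.7133 intr=0.0000 cont=0.0000 V=0.0000[hold]  S*(7)=89.5573
k=6: j=0 S=56.7944 intr=59.1556 cont=57.4954 V=59.1556[EX]; j=1 S=76.9430 intr=39.0070 cont=37.3468 V=39.0070[EX]; j=2 S=104.2396 intr=11.7104 cont=15.5963 V=15.5963[hold]; j=3 S=141.2200 intr=0.0000 cont=2.7342 V=2.7342[hold]; j=4 S=191.3198 intr=0.0000 cont=0.0000 V=0.0000[hold]; j=5 S=259.1931 intr=0.0000 cont=0.0000 V=0.0000[hold]; j=6 S=351.1454 intr=0.0000 cont=0.0000 V=0.0000[hold]  S*(6)=76.9430
k=5: j=0 S=66.1054 intr=49.8446 cont=48.1844 V=49.8446[EX]; j=1 S=89.5573 intr=26.3927 cont=26.6851 V=26.6851[hold]; j=2 S=121.3289 intr=0.0000 cont=8.9101 V=8.9101[hold]; j=3 S=164.3721 intr=0.0000 cont=1.3212 V=1.3212[hold]; j=4 S=222.6853 intr=0.0000 cont=0.0000 V=0.0000[hold]; j=5 S=301.6860 intr=0.0000 cont=0.0000 V=0.0000[hold]  S*(5)=66.1054
k=4: j=0 S=76.9430 intr=39.0070 cont=37.4937 V=39.0070[EX]; j=1 S=104.2396 intr=11.7104 cont=17.3714 V=17.3714[hold]; j=2 S=141.2200 intr=0.0000 cont=4.9692 V=4.9692[hold]; j=3 S=191.3198 intr=0.0000 cont=0.6384 V=0.6384[hold]; j=4 S=259.1931 intr=0.0000 cont=0.0000 V=0.0000[hold]  S*(4)=76.9430
k=3: j=0 S=89.5573 intr=26.3927 cont=27.5771 V=27.5771[hold]; j=1 S=121.3289 intr=0.0000 cont=10.8909 V=10.8909[hold]; j=2 S=164.3721 intr=0.0000 cont=2.7219 V=2.7219[hold]; j=3 S=222.6853 intr=0.0000 cont=0.3085 V=0.3085[hold]  S*(3)=-
k=2: j=0 S=104.2396 intr=11.7104 cont=18.7977 V=18.7977[hold]; j=1 S=141.2200 intr=0.0000 cont=6.6302 V=6.6302[hold]; j=2 S=191.3198 intr=0.0000 cont=1.4702 V=1.4702[hold]  S*(2)=-
k=1: j=0 S=121.3289 intr=0.0000 cont=12.4146 V=12.4146[hold]; j=1 S=164.3721 intr=0.0000 cont=3.9425 V=3.9425[hold]  S*(1)=-
k=0: j=0 S=141.2200 intr=0.0000 cont=7.9798 V=7.9798[hold]  S*(0)=-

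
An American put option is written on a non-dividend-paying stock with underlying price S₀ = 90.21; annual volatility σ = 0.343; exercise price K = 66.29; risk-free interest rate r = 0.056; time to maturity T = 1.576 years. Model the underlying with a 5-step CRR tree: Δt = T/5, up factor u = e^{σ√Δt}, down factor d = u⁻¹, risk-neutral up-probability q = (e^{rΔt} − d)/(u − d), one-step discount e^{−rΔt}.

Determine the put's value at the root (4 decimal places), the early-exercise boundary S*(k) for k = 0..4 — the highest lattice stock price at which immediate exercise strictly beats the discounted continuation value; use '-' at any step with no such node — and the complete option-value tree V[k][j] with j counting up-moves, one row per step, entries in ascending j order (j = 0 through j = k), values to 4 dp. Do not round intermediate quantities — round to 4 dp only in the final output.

Δt=0.31520  u=1.21236  d=0.82484  q=0.49796  discount=0.98250
step 5 (expiry): payoffs max(K−S,0) = 31.8474 15.6657 0.0000 0.0000 0.0000 0.0000
step 4: (k=4,j=0): S=41.7568, (K−S)⁺=24.5332, hold=23.3733 ⇒ V=24.5332 exercise | (k=4,j=1): S=61.3749, (K−S)⁺=4.9151, hold=7.7272 ⇒ V=7.7272 continue | (k=4,j=2): S=90.2100, (K−S)⁺=0.0000, hold=0.0000 ⇒ V=0.0000 continue | (k=4,j=3): S=132.5923, (K−S)⁺=0.0000, hold=0.0000 ⇒ V=0.0000 continue | (k=4,j=4): S=194.8866, (K−S)⁺=0.0000, hold=0.0000 ⇒ V=0.0000 continue  boundary S*=41.7568
step 3: (k=3,j=0): S=50.6243, (K−S)⁺=15.6657, hold=15.8817 ⇒ V=15.8817 continue | (k=3,j=1): S=74.4086, (K−S)⁺=0.0000, hold=3.8115 ⇒ V=3.8115 continue | (k=3,j=2): S=109.3671, (K−S)⁺=0.0000, hold=0.0000 ⇒ V=0.0000 continue | (k=3,j=3): S=160.7497, (K−S)⁺=0.0000, hold=0.0000 ⇒ V=0.0000 continue  boundary S*=-
step 2: (k=2,j=0): S=61.3749, (K−S)⁺=4.9151, hold=9.6985 ⇒ V=9.6985 continue | (k=2,j=1): S=90.2100, (K−S)⁺=0.0000, hold=1.8800 ⇒ V=1.8800 continue | (k=2,j=2): S=132.5923, (K−S)⁺=0.0000, hold=0.0000 ⇒ V=0.0000 continue  boundary S*=-
step 1: (k=1,j=0): S=74.4086, (K−S)⁺=0.0000, hold=5.7037 ⇒ V=5.7037 continue | (k=1,j=1): S=109.3671, (K−S)⁺=0.0000, hold=0.9273 ⇒ V=0.9273 continue  boundary S*=-
step 0: (k=0,j=0): S=90.2100, (K−S)⁺=0.0000, hold=3.2671 ⇒ V=3.2671 continue  boundary S*=-

price = 3.2671
boundary = - - - - 41.7568
tree:
3.2671
5.7037 0.9273
9.6985 1.8800 0.0000
15.8817 3.8115 0.0000 0.0000
24.5332 7.7272 0.0000 0.0000 0.0000
31.8474 15.6657 0.0000 0.0000 0.0000 0.0000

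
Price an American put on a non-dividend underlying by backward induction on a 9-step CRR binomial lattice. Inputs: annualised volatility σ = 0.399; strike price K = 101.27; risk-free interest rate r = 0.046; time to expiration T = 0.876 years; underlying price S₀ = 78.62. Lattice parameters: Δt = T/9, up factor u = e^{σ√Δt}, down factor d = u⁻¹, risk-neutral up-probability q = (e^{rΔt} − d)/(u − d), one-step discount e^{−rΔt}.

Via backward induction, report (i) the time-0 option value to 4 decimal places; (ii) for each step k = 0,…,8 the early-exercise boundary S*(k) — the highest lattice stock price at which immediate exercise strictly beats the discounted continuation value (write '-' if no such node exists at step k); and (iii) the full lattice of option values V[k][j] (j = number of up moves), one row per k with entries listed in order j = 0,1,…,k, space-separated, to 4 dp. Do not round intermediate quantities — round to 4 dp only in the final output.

price = 25.7227
boundary = - - 61.2929 54.1189 61.2929 69.4179 61.2929 69.4179 78.6200
tree:
25.7227
32.5228 18.7937
39.9771 24.9670 12.4612
47.1511 32.1346 17.6438 7.1146
53.4855 39.9771 24.1662 10.9329 3.1562
59.0784 47.1511 31.8521 16.2895 5.3889 0.8325
64.0168 53.4855 39.9771 23.3461 9.0031 1.6298 0.0000
68.3771 59.0784 47.1511 31.8521 14.5975 3.1906 0.0000 0.0000
72.2270 64.0168 53.4855 39.9771 22.6500 6.2462 0.0000 0.0000 0.0000
75.6264 68.3771 59.0784 47.1511 31.8521 12.2281 0.0000 0.0000 0.0000 0.0000

Δt=0.09733  u=1.13256  d=0.88295  q=0.48690  discount=0.99553
step 9 (expiry): payoffs max(K−S,0) = 75.6264 68.3771 59.0784 47.1511 31.8521 12.2281 0.0000 0.0000 0.0000 0.0000
step 8: (k=8,j=0): S=29.0430, (K−S)⁺=72.2270, hold=71.7746 ⇒ V=72.2270 exercise | (k=8,j=1): S=37.2532, (K−S)⁺=64.0168, hold=63.5643 ⇒ V=64.0168 exercise | (k=8,j=2): S=47.7845, (K−S)⁺=53.4855, hold=53.0331 ⇒ V=53.4855 exercise | (k=8,j=3): S=61.2929, (K−S)⁺=39.9771, hold=39.5247 ⇒ V=39.9771 exercise | (k=8,j=4): S=78.6200, (K−S)⁺=22.6500, hold=22.1976 ⇒ V=22.6500 exercise | (k=8,j=5): S=100.8454, (K−S)⁺=0.4246, hold=6.2462 ⇒ V=6.2462 continue | (k=8,j=6): S=129.3537, (K−S)⁺=0.0000, hold=0.0000 ⇒ V=0.0000 continue | (k=8,j=7): S=165.9212, (K−S)⁺=0.0000, hold=0.0000 ⇒ V=0.0000 continue | (k=8,j=8): S=212.8261, (K−S)⁺=0.0000, hold=0.0000 ⇒ V=0.0000 continue  boundary S*=78.6200
step 7: (k=7,j=0): S=32.8929, (K−S)⁺=68.3771, hold=67.9247 ⇒ V=68.3771 exercise | (k=7,j=1): S=42.1916, (K−S)⁺=59.0784, hold=58.6260 ⇒ V=59.0784 exercise | (k=7,j=2): S=54.1189, (K−S)⁺=47.1511, hold=46.6987 ⇒ V=47.1511 exercise | (k=7,j=3): S=69.4179, (K−S)⁺=31.8521, hold=31.3997 ⇒ V=31.8521 exercise | (k=7,j=4): S=89.0419, (K−S)⁺=12.2281, hold=14.5975 ⇒ V=14.5975 continue | (k=7,j=5): S=114.2135, (K−S)⁺=0.0000, hold=3.1906 ⇒ V=3.1906 continue | (k=7,j=6): S=146.5010, (K−S)⁺=0.0000, hold=0.0000 ⇒ V=0.0000 continue | (k=7,j=7): S=187.9159, (K−S)⁺=0.0000, hold=0.0000 ⇒ V=0.0000 continue  boundary S*=69.4179
step 6: (k=6,j=0): S=37.2532, (K−S)⁺=64.0168, hold=63.5643 ⇒ V=64.0168 exercise | (k=6,j=1): S=47.7845, (K−S)⁺=53.4855, hold=53.0331 ⇒ V=53.4855 exercise | (k=6,j=2): S=61.2929, (K−S)⁺=39.9771, hold=39.5247 ⇒ V=39.9771 exercise | (k=6,j=3): S=78.6200, (K−S)⁺=22.6500, hold=23.3461 ⇒ V=23.3461 continue | (k=6,j=4): S=100.8454, (K−S)⁺=0.4246, hold=9.0031 ⇒ V=9.0031 continue | (k=6,j=5): S=129.3537, (K−S)⁺=0.0000, hold=1.6298 ⇒ V=1.6298 continue | (k=6,j=6): S=165.9212, (K−S)⁺=0.0000, hold=0.0000 ⇒ V=0.0000 continue  boundary S*=61.2929
step 5: (k=5,j=0): S=42.1916, (K−S)⁺=59.0784, hold=58.6260 ⇒ V=59.0784 exercise | (k=5,j=1): S=54.1189, (K−S)⁺=47.1511, hold=46.6987 ⇒ V=47.1511 exercise | (k=5,j=2): S=69.4179, (K−S)⁺=31.8521, hold=31.7371 ⇒ V=31.8521 exercise | (k=5,j=3): S=89.0419, (K−S)⁺=12.2281, hold=16.2895 ⇒ V=16.2895 continue | (k=5,j=4): S=114.2135, (K−S)⁺=0.0000, hold=5.3889 ⇒ V=5.3889 continue | (k=5,j=5): S=146.5010, (K−S)⁺=0.0000, hold=0.8325 ⇒ V=0.8325 continue  boundary S*=69.4179
step 4: (k=4,j=0): S=47.7845, (K−S)⁺=53.4855, hold=53.0331 ⇒ V=53.4855 exercise | (k=4,j=1): S=61.2929, (K−S)⁺=39.9771, hold=39.5247 ⇒ V=39.9771 exercise | (k=4,j=2): S=78.6200, (K−S)⁺=22.6500, hold=24.1662 ⇒ V=24.1662 continue | (k=4,j=3): S=100.8454, (K−S)⁺=0.4246, hold=10.9329 ⇒ V=10.9329 continue | (k=4,j=4): S=129.3537, (K−S)⁺=0.0000, hold=3.1562 ⇒ V=3.1562 continue  boundary S*=61.2929
step 3: (k=3,j=0): S=54.1189, (K−S)⁺=47.1511, hold=46.6987 ⇒ V=47.1511 exercise | (k=3,j=1): S=69.4179, (K−S)⁺=31.8521, hold=32.1346 ⇒ V=32.1346 continue | (k=3,j=2): S=89.0419, (K−S)⁺=12.2281, hold=17.6438 ⇒ V=17.6438 continue | (k=3,j=3): S=114.2135, (K−S)⁺=0.0000, hold=7.1146 ⇒ V=7.1146 continue  boundary S*=54.1189
step 2: (k=2,j=0): S=61.2929, (K−S)⁺=39.9771, hold=39.6617 ⇒ V=39.9771 exercise | (k=2,j=1): S=78.6200, (K−S)⁺=22.6500, hold=24.9670 ⇒ V=24.9670 continue | (k=2,j=2): S=100.8454, (K−S)⁺=0.4246, hold=12.4612 ⇒ V=12.4612 continue  boundary S*=61.2929
step 1: (k=1,j=0): S=69.4179, (K−S)⁺=31.8521, hold=32.5228 ⇒ V=32.5228 continue | (k=1,j=1): S=89.0419, (K−S)⁺=12.2281, hold=18.7937 ⇒ V=18.7937 continue  boundary S*=-
step 0: (k=0,j=0): S=78.6200, (K−S)⁺=22.6500, hold=25.7227 ⇒ V=25.7227 continue  boundary S*=-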